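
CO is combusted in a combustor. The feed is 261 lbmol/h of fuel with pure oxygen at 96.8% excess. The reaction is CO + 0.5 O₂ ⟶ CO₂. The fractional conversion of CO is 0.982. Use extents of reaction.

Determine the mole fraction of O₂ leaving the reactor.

0.33

Stoichiometric O₂ = 0.5 × 261 = 130.5 lbmol/h; O₂ fed = 130.5 × 1.968 = 256.8 lbmol/h.
Fuel reacted = 0.982 × 261 → ξ = 256.3 lbmol/h.
Outlet (n = n₀ + ν ξ):
  CO: 261 − 1(256.3) = 4.698
  O₂: 256.8 − 0.5(256.3) = 128.7
  CO₂: 0 + 1(256.3) = 256.3
Total out = 389.7 lbmol/h; y_O₂ = 128.7 / 389.7 = 0.3302.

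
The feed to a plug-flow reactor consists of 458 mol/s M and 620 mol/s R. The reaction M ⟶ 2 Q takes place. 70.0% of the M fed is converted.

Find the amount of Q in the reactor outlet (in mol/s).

641 mol/s

M reacted = 0.7 × 458 = 320.6 mol/s; ν_M = −1, so ξ = 320.6/1 = 320.6 mol/s.
Outlet amounts (n = n₀ + ν ξ):
  M: 458 − 1(320.6) = 137.4
  Q: 0 + 2(320.6) = 641.2
  R: 620 (inert)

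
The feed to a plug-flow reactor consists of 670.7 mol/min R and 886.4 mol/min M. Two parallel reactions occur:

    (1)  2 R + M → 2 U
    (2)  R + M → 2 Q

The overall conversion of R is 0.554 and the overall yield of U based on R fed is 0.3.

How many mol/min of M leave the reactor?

615 mol/min

Yield of U: 2ξ₁ / 670.7 = 0.3 → ξ₁ = 100.6 mol/min.
Conversion of R: 2ξ₁ + 1ξ₂ = 0.554 × 670.7 = 371.6 → ξ₂ = 170.4 mol/min.
Outlet amounts (n = n₀ + Σ ν·ξ):
  R: 670.7 − 2(100.6) − 1(170.4) = 299.1
  M: 886.4 − 1(100.6) − 1(170.4) = 615.4
  U: 0 + 2(100.6) = 201.2
  Q: 0 + 2(170.4) = 340.7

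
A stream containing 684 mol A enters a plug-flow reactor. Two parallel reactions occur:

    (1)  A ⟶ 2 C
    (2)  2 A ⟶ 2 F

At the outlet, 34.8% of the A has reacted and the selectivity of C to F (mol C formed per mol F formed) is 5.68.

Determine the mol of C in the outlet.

352 mol

Conversion of A: A consumed = 0.348 × 684 = 238 mol = 1ξ₁ + 2ξ₂.
Selectivity: 2ξ₁ / (2ξ₂) = 5.68 → ξ₁ = 5.68 ξ₂.
Substitute: (1·5.68 + 2) ξ₂ = 238 → ξ₂ = 30.99 mol, ξ₁ = 176 mol.
Outlet amounts (n = n₀ + Σ ν·ξ):
  A: 684 − 1(176) − 2(30.99) = 446
  C: 0 + 2(176) = 352.1
  F: 0 + 2(30.99) = 61.99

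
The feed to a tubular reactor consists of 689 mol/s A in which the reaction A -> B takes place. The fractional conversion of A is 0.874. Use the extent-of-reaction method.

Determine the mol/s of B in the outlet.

A reacted = 0.874 × 689 = 602.2 mol/s; ν_A = −1, so ξ = 602.2/1 = 602.2 mol/s.
Outlet amounts (n = n₀ + ν ξ):
  A: 689 − 1(602.2) = 86.81
  B: 0 + 1(602.2) = 602.2

602 mol/s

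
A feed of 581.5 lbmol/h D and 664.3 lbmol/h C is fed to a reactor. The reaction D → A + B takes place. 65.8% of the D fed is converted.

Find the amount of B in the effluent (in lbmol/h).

D reacted = 0.658 × 581.5 = 382.6 lbmol/h; ν_D = −1, so ξ = 382.6/1 = 382.6 lbmol/h.
Outlet amounts (n = n₀ + ν ξ):
  D: 581.5 − 1(382.6) = 198.9
  A: 0 + 1(382.6) = 382.6
  B: 0 + 1(382.6) = 382.6
  C: 664.3 (inert)

383 lbmol/h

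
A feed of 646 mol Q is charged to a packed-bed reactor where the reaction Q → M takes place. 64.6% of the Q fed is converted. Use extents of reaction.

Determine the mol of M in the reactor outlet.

Q reacted = 0.646 × 646 = 417.3 mol; ν_Q = −1, so ξ = 417.3/1 = 417.3 mol.
Outlet amounts (n = n₀ + ν ξ):
  Q: 646 − 1(417.3) = 228.7
  M: 0 + 1(417.3) = 417.3

417 mol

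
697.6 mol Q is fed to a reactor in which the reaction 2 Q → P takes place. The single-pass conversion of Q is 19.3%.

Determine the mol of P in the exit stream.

67.3 mol

Q reacted = 0.193 × 697.6 = 134.6 mol; ν_Q = −2, so ξ = 134.6/2 = 67.32 mol.
Outlet amounts (n = n₀ + ν ξ):
  Q: 697.6 − 2(67.32) = 563
  P: 0 + 1(67.32) = 67.32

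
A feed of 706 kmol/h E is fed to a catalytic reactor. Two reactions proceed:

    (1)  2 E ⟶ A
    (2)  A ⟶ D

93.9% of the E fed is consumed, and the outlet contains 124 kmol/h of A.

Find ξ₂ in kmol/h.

ξ₂ = 207 kmol/h

Conversion of E: E consumed = 2ξ₁ = 0.939 × 706 → ξ₁ = 331.5 kmol/h.
A balance: n_A = 0 + 1ξ₁ − 1ξ₂ = 124 → ξ₂ = (1·331.5 − 124)/1 = 207.5 kmol/h.
Outlet amounts (n = n₀ + Σ ν·ξ):
  E: 706 − 2(331.5) = 43.07
  A: 0 + 1(331.5) − 1(207.5) = 124
  D: 0 + 1(207.5) = 207.5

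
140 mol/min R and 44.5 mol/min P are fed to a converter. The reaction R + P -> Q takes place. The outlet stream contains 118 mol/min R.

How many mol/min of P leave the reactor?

22.5 mol/min

For R: n = n₀ − 1ξ → 118 = 140 − 1ξ, giving ξ = 22 mol/min.
Outlet amounts (n = n₀ + ν ξ):
  R: 140 − 1(22) = 118
  P: 44.5 − 1(22) = 22.5
  Q: 0 + 1(22) = 22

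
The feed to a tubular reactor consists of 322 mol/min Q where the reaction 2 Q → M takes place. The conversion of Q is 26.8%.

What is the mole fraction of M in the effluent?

Q reacted = 0.268 × 322 = 86.3 mol/min; ν_Q = −2, so ξ = 86.3/2 = 43.15 mol/min.
Outlet amounts (n = n₀ + ν ξ):
  Q: 322 − 2(43.15) = 235.7
  M: 0 + 1(43.15) = 43.15
Total out = 278.9 mol/min; y_M = 43.15 / 278.9 = 0.1547.

0.155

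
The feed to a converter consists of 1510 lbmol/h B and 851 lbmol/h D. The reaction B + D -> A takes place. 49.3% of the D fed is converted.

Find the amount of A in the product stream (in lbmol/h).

D reacted = 0.493 × 851 = 419.5 lbmol/h; ν_D = −1, so ξ = 419.5/1 = 419.5 lbmol/h.
Outlet amounts (n = n₀ + ν ξ):
  B: 1510 − 1(419.5) = 1090
  D: 851 − 1(419.5) = 431.5
  A: 0 + 1(419.5) = 419.5

420 lbmol/h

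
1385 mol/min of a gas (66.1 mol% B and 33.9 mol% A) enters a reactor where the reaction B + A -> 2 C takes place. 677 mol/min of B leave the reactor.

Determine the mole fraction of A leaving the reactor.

For B: n = n₀ − 1ξ → 677 = 915.5 − 1ξ, giving ξ = 238.5 mol/min.
Outlet amounts (n = n₀ + ν ξ):
  B: 915.5 − 1(238.5) = 677
  A: 469.5 − 1(238.5) = 231
  C: 0 + 2(238.5) = 477
Total out = 1385 mol/min; y_A = 231 / 1385 = 0.1668.

0.167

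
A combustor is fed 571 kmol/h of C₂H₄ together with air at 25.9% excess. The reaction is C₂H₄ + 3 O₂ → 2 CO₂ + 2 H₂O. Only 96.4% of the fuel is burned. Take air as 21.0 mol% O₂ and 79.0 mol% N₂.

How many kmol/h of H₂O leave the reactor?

Stoichiometric O₂ = 3 × 571 = 1713 kmol/h; O₂ fed = 1713 × 1.259 = 2157 kmol/h.
N₂ fed = 2157 × 79/21 = 8113 kmol/h.
Fuel reacted = 0.964 × 571 → ξ = 550.4 kmol/h.
Outlet (n = n₀ + ν ξ):
  C₂H₄: 571 − 1(550.4) = 20.56
  O₂: 2157 − 3(550.4) = 505.3
  N₂: 8113 (inert)
  CO₂: 0 + 2(550.4) = 1101
  H₂O: 0 + 2(550.4) = 1101

1100 kmol/h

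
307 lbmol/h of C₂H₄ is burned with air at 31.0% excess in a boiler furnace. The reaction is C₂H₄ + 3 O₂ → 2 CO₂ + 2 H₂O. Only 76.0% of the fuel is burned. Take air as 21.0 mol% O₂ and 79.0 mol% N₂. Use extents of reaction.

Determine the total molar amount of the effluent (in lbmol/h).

6050 lbmol/h

Stoichiometric O₂ = 3 × 307 = 921 lbmol/h; O₂ fed = 921 × 1.310 = 1207 lbmol/h.
N₂ fed = 1207 × 79/21 = 4539 lbmol/h.
Fuel reacted = 0.76 × 307 → ξ = 233.3 lbmol/h.
Outlet (n = n₀ + ν ξ):
  C₂H₄: 307 − 1(233.3) = 73.68
  O₂: 1207 − 3(233.3) = 506.5
  N₂: 4539 (inert)
  CO₂: 0 + 2(233.3) = 466.6
  H₂O: 0 + 2(233.3) = 466.6
Total out = 73.68 + 506.5 + 4539 + 466.6 + 466.6 = 6052 lbmol/h.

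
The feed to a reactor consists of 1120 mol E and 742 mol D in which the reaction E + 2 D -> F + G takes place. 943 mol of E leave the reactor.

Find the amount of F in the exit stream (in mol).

177 mol

For E: n = n₀ − 1ξ → 943 = 1120 − 1ξ, giving ξ = 177 mol.
Outlet amounts (n = n₀ + ν ξ):
  E: 1120 − 1(177) = 943
  D: 742 − 2(177) = 388
  F: 0 + 1(177) = 177
  G: 0 + 1(177) = 177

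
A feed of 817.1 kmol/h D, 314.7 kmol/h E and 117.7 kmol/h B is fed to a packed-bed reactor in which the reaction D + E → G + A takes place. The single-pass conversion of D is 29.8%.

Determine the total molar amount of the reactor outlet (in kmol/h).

1250 kmol/h

D reacted = 0.298 × 817.1 = 243.5 kmol/h; ν_D = −1, so ξ = 243.5/1 = 243.5 kmol/h.
Outlet amounts (n = n₀ + ν ξ):
  D: 817.1 − 1(243.5) = 573.6
  E: 314.7 − 1(243.5) = 71.2
  G: 0 + 1(243.5) = 243.5
  A: 0 + 1(243.5) = 243.5
  B: 117.7 (inert)
Total out = 573.6 + 71.2 + 243.5 + 243.5 + 117.7 = 1250 kmol/h.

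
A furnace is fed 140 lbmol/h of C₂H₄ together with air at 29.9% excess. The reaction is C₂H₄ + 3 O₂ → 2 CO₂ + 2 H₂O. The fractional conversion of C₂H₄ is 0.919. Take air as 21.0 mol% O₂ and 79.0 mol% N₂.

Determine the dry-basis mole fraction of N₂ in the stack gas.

Stoichiometric O₂ = 3 × 140 = 420 lbmol/h; O₂ fed = 420 × 1.299 = 545.6 lbmol/h.
N₂ fed = 545.6 × 79/21 = 2052 lbmol/h.
Fuel reacted = 0.919 × 140 → ξ = 128.7 lbmol/h.
Outlet (n = n₀ + ν ξ):
  C₂H₄: 140 − 1(128.7) = 11.34
  O₂: 545.6 − 3(128.7) = 159.6
  N₂: 2052 (inert)
  CO₂: 0 + 2(128.7) = 257.3
  H₂O: 0 + 2(128.7) = 257.3
Dry total = 2481 lbmol/h; y_N₂ (dry) = 2052 / 2481 = 0.8274.

0.827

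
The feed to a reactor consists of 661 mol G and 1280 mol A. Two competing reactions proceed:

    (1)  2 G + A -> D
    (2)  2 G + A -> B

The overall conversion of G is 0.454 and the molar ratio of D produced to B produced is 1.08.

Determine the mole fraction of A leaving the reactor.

Conversion of G: G consumed = 0.454 × 661 = 300.1 mol = 2ξ₁ + 2ξ₂.
Selectivity: 1ξ₁ / (1ξ₂) = 1.08 → ξ₁ = 1.08 ξ₂.
Substitute: (2·1.08 + 2) ξ₂ = 300.1 → ξ₂ = 72.14 mol, ξ₁ = 77.91 mol.
Outlet amounts (n = n₀ + Σ ν·ξ):
  G: 661 − 2(77.91) − 2(72.14) = 360.9
  A: 1280 − 1(77.91) − 1(72.14) = 1130
  D: 0 + 1(77.91) = 77.91
  B: 0 + 1(72.14) = 72.14
Total out = 1641 mol; y_A = 1130 / 1641 = 0.6886.

0.689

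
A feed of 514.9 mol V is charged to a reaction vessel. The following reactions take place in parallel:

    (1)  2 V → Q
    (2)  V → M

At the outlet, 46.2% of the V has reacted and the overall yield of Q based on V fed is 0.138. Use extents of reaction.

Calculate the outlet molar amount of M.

Yield of Q: 1ξ₁ / 514.9 = 0.138 → ξ₁ = 71.06 mol.
Conversion of V: 2ξ₁ + 1ξ₂ = 0.462 × 514.9 = 237.9 → ξ₂ = 95.77 mol.
Outlet amounts (n = n₀ + Σ ν·ξ):
  V: 514.9 − 2(71.06) − 1(95.77) = 277
  Q: 0 + 1(71.06) = 71.06
  M: 0 + 1(95.77) = 95.77

95.8 mol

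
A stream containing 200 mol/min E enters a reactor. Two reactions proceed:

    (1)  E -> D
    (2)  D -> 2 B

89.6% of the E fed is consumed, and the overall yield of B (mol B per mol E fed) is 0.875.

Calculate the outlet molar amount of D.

Conversion of E: E consumed = 1ξ₁ = 0.896 × 200 → ξ₁ = 179.2 mol/min.
Yield of B: 2ξ₂ / 200 = 0.875 → ξ₂ = 87.5 mol/min.
Outlet amounts (n = n₀ + Σ ν·ξ):
  E: 200 − 1(179.2) = 20.8
  D: 0 + 1(179.2) − 1(87.5) = 91.7
  B: 0 + 2(87.5) = 175

91.7 mol/min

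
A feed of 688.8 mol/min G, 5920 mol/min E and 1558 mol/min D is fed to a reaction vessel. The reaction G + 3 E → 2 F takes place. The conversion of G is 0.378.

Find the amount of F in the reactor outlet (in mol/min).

G reacted = 0.378 × 688.8 = 260.4 mol/min; ν_G = −1, so ξ = 260.4/1 = 260.4 mol/min.
Outlet amounts (n = n₀ + ν ξ):
  G: 688.8 − 1(260.4) = 428.4
  E: 5920 − 3(260.4) = 5139
  F: 0 + 2(260.4) = 520.7
  D: 1558 (inert)

521 mol/min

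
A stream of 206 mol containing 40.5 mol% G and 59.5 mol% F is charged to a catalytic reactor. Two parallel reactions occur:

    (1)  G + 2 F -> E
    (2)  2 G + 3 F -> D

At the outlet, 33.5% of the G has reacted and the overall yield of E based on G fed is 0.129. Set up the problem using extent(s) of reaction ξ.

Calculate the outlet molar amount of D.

8.59 mol

Yield of E: 1ξ₁ / 83.43 = 0.129 → ξ₁ = 10.76 mol.
Conversion of G: 1ξ₁ + 2ξ₂ = 0.335 × 83.43 = 27.95 → ξ₂ = 8.593 mol.
Outlet amounts (n = n₀ + Σ ν·ξ):
  G: 83.43 − 1(10.76) − 2(8.593) = 55.48
  F: 122.6 − 2(10.76) − 3(8.593) = 75.27
  E: 0 + 1(10.76) = 10.76
  D: 0 + 1(8.593) = 8.593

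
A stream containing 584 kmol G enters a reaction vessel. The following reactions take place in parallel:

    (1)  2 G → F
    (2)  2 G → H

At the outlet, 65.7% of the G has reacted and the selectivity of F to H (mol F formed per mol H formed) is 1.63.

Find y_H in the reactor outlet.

Conversion of G: G consumed = 0.657 × 584 = 383.7 kmol = 2ξ₁ + 2ξ₂.
Selectivity: 1ξ₁ / (1ξ₂) = 1.63 → ξ₁ = 1.63 ξ₂.
Substitute: (2·1.63 + 2) ξ₂ = 383.7 → ξ₂ = 72.94 kmol, ξ₁ = 118.9 kmol.
Outlet amounts (n = n₀ + Σ ν·ξ):
  G: 584 − 2(118.9) − 2(72.94) = 200.3
  F: 0 + 1(118.9) = 118.9
  H: 0 + 1(72.94) = 72.94
Total out = 392.2 kmol; y_H = 72.94 / 392.2 = 0.186.

0.186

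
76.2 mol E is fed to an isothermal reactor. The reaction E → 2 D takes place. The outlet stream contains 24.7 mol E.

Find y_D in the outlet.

For E: n = n₀ − 1ξ → 24.7 = 76.2 − 1ξ, giving ξ = 51.5 mol.
Outlet amounts (n = n₀ + ν ξ):
  E: 76.2 − 1(51.5) = 24.7
  D: 0 + 2(51.5) = 103
Total out = 127.7 mol; y_D = 103 / 127.7 = 0.8066.

0.807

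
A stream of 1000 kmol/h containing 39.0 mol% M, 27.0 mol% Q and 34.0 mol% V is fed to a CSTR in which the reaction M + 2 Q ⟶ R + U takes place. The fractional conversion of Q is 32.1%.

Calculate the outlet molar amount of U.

Q reacted = 0.321 × 270 = 86.67 kmol/h; ν_Q = −2, so ξ = 86.67/2 = 43.34 kmol/h.
Outlet amounts (n = n₀ + ν ξ):
  M: 390 − 1(43.34) = 346.7
  Q: 270 − 2(43.34) = 183.3
  R: 0 + 1(43.34) = 43.34
  U: 0 + 1(43.34) = 43.34
  V: 340 (inert)

43.3 kmol/h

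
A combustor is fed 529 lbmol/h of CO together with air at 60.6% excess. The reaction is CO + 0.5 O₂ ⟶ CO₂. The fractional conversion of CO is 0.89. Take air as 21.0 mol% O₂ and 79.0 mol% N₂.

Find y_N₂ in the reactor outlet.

Stoichiometric O₂ = 0.5 × 529 = 264.5 lbmol/h; O₂ fed = 264.5 × 1.606 = 424.8 lbmol/h.
N₂ fed = 424.8 × 79/21 = 1598 lbmol/h.
Fuel reacted = 0.89 × 529 → ξ = 470.8 lbmol/h.
Outlet (n = n₀ + ν ξ):
  CO: 529 − 1(470.8) = 58.19
  O₂: 424.8 − 0.5(470.8) = 189.4
  N₂: 1598 (inert)
  CO₂: 0 + 1(470.8) = 470.8
Total out = 2316 lbmol/h; y_N₂ = 1598 / 2316 = 0.6899.

0.69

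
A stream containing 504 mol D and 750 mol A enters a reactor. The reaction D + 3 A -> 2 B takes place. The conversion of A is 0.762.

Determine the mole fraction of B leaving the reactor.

0.436

A reacted = 0.762 × 750 = 571.5 mol; ν_A = −3, so ξ = 571.5/3 = 190.5 mol.
Outlet amounts (n = n₀ + ν ξ):
  D: 504 − 1(190.5) = 313.5
  A: 750 − 3(190.5) = 178.5
  B: 0 + 2(190.5) = 381
Total out = 873 mol; y_B = 381 / 873 = 0.4364.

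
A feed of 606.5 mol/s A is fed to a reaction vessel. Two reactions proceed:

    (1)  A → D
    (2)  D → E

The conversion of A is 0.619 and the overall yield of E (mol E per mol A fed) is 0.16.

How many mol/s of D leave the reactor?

278 mol/s

Conversion of A: A consumed = 1ξ₁ = 0.619 × 606.5 → ξ₁ = 375.4 mol/s.
Yield of E: 1ξ₂ / 606.5 = 0.16 → ξ₂ = 97.04 mol/s.
Outlet amounts (n = n₀ + Σ ν·ξ):
  A: 606.5 − 1(375.4) = 231.1
  D: 0 + 1(375.4) − 1(97.04) = 278.4
  E: 0 + 1(97.04) = 97.04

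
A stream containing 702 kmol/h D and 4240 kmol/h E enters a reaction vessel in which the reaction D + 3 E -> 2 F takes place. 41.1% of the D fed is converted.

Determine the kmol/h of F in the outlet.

577 kmol/h

D reacted = 0.411 × 702 = 288.5 kmol/h; ν_D = −1, so ξ = 288.5/1 = 288.5 kmol/h.
Outlet amounts (n = n₀ + ν ξ):
  D: 702 − 1(288.5) = 413.5
  E: 4240 − 3(288.5) = 3374
  F: 0 + 2(288.5) = 577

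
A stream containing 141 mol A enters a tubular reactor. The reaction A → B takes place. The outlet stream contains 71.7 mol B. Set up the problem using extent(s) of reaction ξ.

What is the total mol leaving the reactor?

141 mol

For B: n = n₀ + 1ξ → 71.7 = 0 + 1ξ, giving ξ = 71.7 mol.
Outlet amounts (n = n₀ + ν ξ):
  A: 141 − 1(71.7) = 69.3
  B: 0 + 1(71.7) = 71.7
Total out = 69.3 + 71.7 = 141 mol.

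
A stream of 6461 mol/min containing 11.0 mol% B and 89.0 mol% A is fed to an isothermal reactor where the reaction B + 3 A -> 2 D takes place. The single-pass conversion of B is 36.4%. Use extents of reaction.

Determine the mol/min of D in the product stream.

517 mol/min

B reacted = 0.364 × 710.7 = 258.7 mol/min; ν_B = −1, so ξ = 258.7/1 = 258.7 mol/min.
Outlet amounts (n = n₀ + ν ξ):
  B: 710.7 − 1(258.7) = 452
  A: 5750 − 3(258.7) = 4974
  D: 0 + 2(258.7) = 517.4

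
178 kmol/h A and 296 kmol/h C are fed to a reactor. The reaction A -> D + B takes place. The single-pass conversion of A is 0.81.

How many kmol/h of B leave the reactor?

144 kmol/h

A reacted = 0.81 × 178 = 144.2 kmol/h; ν_A = −1, so ξ = 144.2/1 = 144.2 kmol/h.
Outlet amounts (n = n₀ + ν ξ):
  A: 178 − 1(144.2) = 33.82
  D: 0 + 1(144.2) = 144.2
  B: 0 + 1(144.2) = 144.2
  C: 296 (inert)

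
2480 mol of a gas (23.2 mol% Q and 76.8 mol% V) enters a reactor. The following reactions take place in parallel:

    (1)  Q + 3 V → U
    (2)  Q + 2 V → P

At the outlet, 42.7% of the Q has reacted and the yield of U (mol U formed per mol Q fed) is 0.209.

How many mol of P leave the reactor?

Yield of U: 1ξ₁ / 575.4 = 0.209 → ξ₁ = 120.3 mol.
Conversion of Q: 1ξ₁ + 1ξ₂ = 0.427 × 575.4 = 245.7 → ξ₂ = 125.4 mol.
Outlet amounts (n = n₀ + Σ ν·ξ):
  Q: 575.4 − 1(120.3) − 1(125.4) = 329.7
  V: 1905 − 3(120.3) − 2(125.4) = 1293
  U: 0 + 1(120.3) = 120.3
  P: 0 + 1(125.4) = 125.4

125 mol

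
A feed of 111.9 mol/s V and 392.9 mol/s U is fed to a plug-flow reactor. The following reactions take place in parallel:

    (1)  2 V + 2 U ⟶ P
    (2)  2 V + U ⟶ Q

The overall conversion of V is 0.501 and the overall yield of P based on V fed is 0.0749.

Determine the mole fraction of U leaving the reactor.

Yield of P: 1ξ₁ / 111.9 = 0.0749 → ξ₁ = 8.381 mol/s.
Conversion of V: 2ξ₁ + 2ξ₂ = 0.501 × 111.9 = 56.06 → ξ₂ = 19.65 mol/s.
Outlet amounts (n = n₀ + Σ ν·ξ):
  V: 111.9 − 2(8.381) − 2(19.65) = 55.84
  U: 392.9 − 2(8.381) − 1(19.65) = 356.5
  P: 0 + 1(8.381) = 8.381
  Q: 0 + 1(19.65) = 19.65
Total out = 440.4 mol/s; y_U = 356.5 / 440.4 = 0.8095.

0.81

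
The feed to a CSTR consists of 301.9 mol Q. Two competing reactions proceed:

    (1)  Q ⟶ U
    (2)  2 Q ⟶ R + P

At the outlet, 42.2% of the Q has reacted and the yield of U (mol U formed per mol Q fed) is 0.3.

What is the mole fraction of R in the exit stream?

Yield of U: 1ξ₁ / 301.9 = 0.3 → ξ₁ = 90.57 mol.
Conversion of Q: 1ξ₁ + 2ξ₂ = 0.422 × 301.9 = 127.4 → ξ₂ = 18.42 mol.
Outlet amounts (n = n₀ + Σ ν·ξ):
  Q: 301.9 − 1(90.57) − 2(18.42) = 174.5
  U: 0 + 1(90.57) = 90.57
  R: 0 + 1(18.42) = 18.42
  P: 0 + 1(18.42) = 18.42
Total out = 301.9 mol; y_R = 18.42 / 301.9 = 0.061.

0.061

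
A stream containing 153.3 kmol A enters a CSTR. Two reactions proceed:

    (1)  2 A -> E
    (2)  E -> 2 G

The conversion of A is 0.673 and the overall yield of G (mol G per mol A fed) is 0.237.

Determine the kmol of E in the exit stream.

Conversion of A: A consumed = 2ξ₁ = 0.673 × 153.3 → ξ₁ = 51.59 kmol.
Yield of G: 2ξ₂ / 153.3 = 0.237 → ξ₂ = 18.17 kmol.
Outlet amounts (n = n₀ + Σ ν·ξ):
  A: 153.3 − 2(51.59) = 50.13
  E: 0 + 1(51.59) − 1(18.17) = 33.42
  G: 0 + 2(18.17) = 36.33

33.4 kmol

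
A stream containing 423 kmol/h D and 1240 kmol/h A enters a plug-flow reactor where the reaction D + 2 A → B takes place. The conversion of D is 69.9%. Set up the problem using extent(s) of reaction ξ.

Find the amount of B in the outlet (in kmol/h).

296 kmol/h

D reacted = 0.699 × 423 = 295.7 kmol/h; ν_D = −1, so ξ = 295.7/1 = 295.7 kmol/h.
Outlet amounts (n = n₀ + ν ξ):
  D: 423 − 1(295.7) = 127.3
  A: 1240 − 2(295.7) = 648.6
  B: 0 + 1(295.7) = 295.7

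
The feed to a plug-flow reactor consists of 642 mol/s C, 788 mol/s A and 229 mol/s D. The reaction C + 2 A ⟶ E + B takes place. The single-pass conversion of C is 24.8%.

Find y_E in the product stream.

C reacted = 0.248 × 642 = 159.2 mol/s; ν_C = −1, so ξ = 159.2/1 = 159.2 mol/s.
Outlet amounts (n = n₀ + ν ξ):
  C: 642 − 1(159.2) = 482.8
  A: 788 − 2(159.2) = 469.6
  E: 0 + 1(159.2) = 159.2
  B: 0 + 1(159.2) = 159.2
  D: 229 (inert)
Total out = 1500 mol/s; y_E = 159.2 / 1500 = 0.1062.

0.106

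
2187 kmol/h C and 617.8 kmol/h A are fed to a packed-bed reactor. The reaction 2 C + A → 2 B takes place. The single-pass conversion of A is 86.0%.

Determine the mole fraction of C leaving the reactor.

0.495

A reacted = 0.86 × 617.8 = 531.3 kmol/h; ν_A = −1, so ξ = 531.3/1 = 531.3 kmol/h.
Outlet amounts (n = n₀ + ν ξ):
  C: 2187 − 2(531.3) = 1124
  A: 617.8 − 1(531.3) = 86.49
  B: 0 + 2(531.3) = 1063
Total out = 2273 kmol/h; y_C = 1124 / 2273 = 0.4946.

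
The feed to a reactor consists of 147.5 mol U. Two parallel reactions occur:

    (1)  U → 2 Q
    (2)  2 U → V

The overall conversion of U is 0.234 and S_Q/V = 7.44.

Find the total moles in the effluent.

Conversion of U: U consumed = 0.234 × 147.5 = 34.52 mol = 1ξ₁ + 2ξ₂.
Selectivity: 2ξ₁ / (1ξ₂) = 7.44 → ξ₁ = 3.72 ξ₂.
Substitute: (1·3.72 + 2) ξ₂ = 34.52 → ξ₂ = 6.034 mol, ξ₁ = 22.45 mol.
Outlet amounts (n = n₀ + Σ ν·ξ):
  U: 147.5 − 1(22.45) − 2(6.034) = 113
  Q: 0 + 2(22.45) = 44.89
  V: 0 + 1(6.034) = 6.034
Total out = 113 + 44.89 + 6.034 = 163.9 mol.

164 mol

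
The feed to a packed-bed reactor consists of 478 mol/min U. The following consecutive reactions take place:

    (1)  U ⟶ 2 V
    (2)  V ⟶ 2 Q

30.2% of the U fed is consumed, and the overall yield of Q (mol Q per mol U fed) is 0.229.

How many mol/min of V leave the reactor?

Conversion of U: U consumed = 1ξ₁ = 0.302 × 478 → ξ₁ = 144.4 mol/min.
Yield of Q: 2ξ₂ / 478 = 0.229 → ξ₂ = 54.73 mol/min.
Outlet amounts (n = n₀ + Σ ν·ξ):
  U: 478 − 1(144.4) = 333.6
  V: 0 + 2(144.4) − 1(54.73) = 234
  Q: 0 + 2(54.73) = 109.5

234 mol/min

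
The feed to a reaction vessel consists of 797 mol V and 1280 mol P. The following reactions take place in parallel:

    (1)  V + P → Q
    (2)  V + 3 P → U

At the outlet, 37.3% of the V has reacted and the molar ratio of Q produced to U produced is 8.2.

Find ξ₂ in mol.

ξ₂ = 32.3 mol

Conversion of V: V consumed = 0.373 × 797 = 297.3 mol = 1ξ₁ + 1ξ₂.
Selectivity: 1ξ₁ / (1ξ₂) = 8.2 → ξ₁ = 8.2 ξ₂.
Substitute: (1·8.2 + 1) ξ₂ = 297.3 → ξ₂ = 32.31 mol, ξ₁ = 265 mol.
Outlet amounts (n = n₀ + Σ ν·ξ):
  V: 797 − 1(265) − 1(32.31) = 499.7
  P: 1280 − 1(265) − 3(32.31) = 918.1
  Q: 0 + 1(265) = 265
  U: 0 + 1(32.31) = 32.31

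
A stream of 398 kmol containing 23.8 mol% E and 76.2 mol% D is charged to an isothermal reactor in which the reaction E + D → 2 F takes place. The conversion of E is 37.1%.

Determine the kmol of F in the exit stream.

70.3 kmol

E reacted = 0.371 × 94.72 = 35.14 kmol; ν_E = −1, so ξ = 35.14/1 = 35.14 kmol.
Outlet amounts (n = n₀ + ν ξ):
  E: 94.72 − 1(35.14) = 59.58
  D: 303.3 − 1(35.14) = 268.1
  F: 0 + 2(35.14) = 70.29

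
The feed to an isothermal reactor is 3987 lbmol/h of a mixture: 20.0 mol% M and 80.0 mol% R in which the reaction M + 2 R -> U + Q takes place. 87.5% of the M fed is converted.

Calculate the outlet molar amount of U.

M reacted = 0.875 × 797.4 = 697.7 lbmol/h; ν_M = −1, so ξ = 697.7/1 = 697.7 lbmol/h.
Outlet amounts (n = n₀ + ν ξ):
  M: 797.4 − 1(697.7) = 99.67
  R: 3190 − 2(697.7) = 1794
  U: 0 + 1(697.7) = 697.7
  Q: 0 + 1(697.7) = 697.7

698 lbmol/h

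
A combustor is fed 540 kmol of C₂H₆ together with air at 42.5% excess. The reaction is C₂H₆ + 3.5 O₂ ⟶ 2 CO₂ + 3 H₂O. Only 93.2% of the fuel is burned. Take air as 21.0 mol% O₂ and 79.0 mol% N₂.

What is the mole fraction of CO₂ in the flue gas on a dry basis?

Stoichiometric O₂ = 3.5 × 540 = 1890 kmol; O₂ fed = 1890 × 1.425 = 2693 kmol.
N₂ fed = 2693 × 79/21 = 10130 kmol.
Fuel reacted = 0.932 × 540 → ξ = 503.3 kmol.
Outlet (n = n₀ + ν ξ):
  C₂H₆: 540 − 1(503.3) = 36.72
  O₂: 2693 − 3.5(503.3) = 931.8
  N₂: 10130 (inert)
  CO₂: 0 + 2(503.3) = 1007
  H₂O: 0 + 3(503.3) = 1510
Dry total = 12110 kmol; y_CO₂ (dry) = 1007 / 12110 = 0.08314.

0.0831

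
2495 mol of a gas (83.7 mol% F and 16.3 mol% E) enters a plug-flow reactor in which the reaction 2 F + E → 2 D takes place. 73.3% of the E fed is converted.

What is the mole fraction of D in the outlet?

0.271

E reacted = 0.733 × 406.7 = 298.1 mol; ν_E = −1, so ξ = 298.1/1 = 298.1 mol.
Outlet amounts (n = n₀ + ν ξ):
  F: 2088 − 2(298.1) = 1492
  E: 406.7 − 1(298.1) = 108.6
  D: 0 + 2(298.1) = 596.2
Total out = 2197 mol; y_D = 596.2 / 2197 = 0.2714.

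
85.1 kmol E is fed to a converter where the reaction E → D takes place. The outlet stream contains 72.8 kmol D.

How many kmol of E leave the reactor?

For D: n = n₀ + 1ξ → 72.8 = 0 + 1ξ, giving ξ = 72.8 kmol.
Outlet amounts (n = n₀ + ν ξ):
  E: 85.1 − 1(72.8) = 12.3
  D: 0 + 1(72.8) = 72.8

12.3 kmol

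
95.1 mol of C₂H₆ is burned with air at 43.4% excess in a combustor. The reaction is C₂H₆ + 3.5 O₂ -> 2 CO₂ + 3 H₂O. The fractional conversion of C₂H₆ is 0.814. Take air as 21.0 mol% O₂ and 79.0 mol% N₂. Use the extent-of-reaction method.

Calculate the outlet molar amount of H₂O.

Stoichiometric O₂ = 3.5 × 95.1 = 332.8 mol; O₂ fed = 332.8 × 1.434 = 477.3 mol.
N₂ fed = 477.3 × 79/21 = 1796 mol.
Fuel reacted = 0.814 × 95.1 → ξ = 77.41 mol.
Outlet (n = n₀ + ν ξ):
  C₂H₆: 95.1 − 1(77.41) = 17.69
  O₂: 477.3 − 3.5(77.41) = 206.4
  N₂: 1796 (inert)
  CO₂: 0 + 2(77.41) = 154.8
  H₂O: 0 + 3(77.41) = 232.2

232 mol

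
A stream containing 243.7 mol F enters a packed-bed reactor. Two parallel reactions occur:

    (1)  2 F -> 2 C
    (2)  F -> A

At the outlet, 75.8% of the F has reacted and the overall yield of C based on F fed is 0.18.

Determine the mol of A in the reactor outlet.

Yield of C: 2ξ₁ / 243.7 = 0.18 → ξ₁ = 21.93 mol.
Conversion of F: 2ξ₁ + 1ξ₂ = 0.758 × 243.7 = 184.7 → ξ₂ = 140.9 mol.
Outlet amounts (n = n₀ + Σ ν·ξ):
  F: 243.7 − 2(21.93) − 1(140.9) = 58.98
  C: 0 + 2(21.93) = 43.87
  A: 0 + 1(140.9) = 140.9

141 mol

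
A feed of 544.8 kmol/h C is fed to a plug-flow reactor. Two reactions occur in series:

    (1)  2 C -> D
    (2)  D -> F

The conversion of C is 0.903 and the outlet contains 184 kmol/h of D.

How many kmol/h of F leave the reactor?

62 kmol/h

Conversion of C: C consumed = 2ξ₁ = 0.903 × 544.8 → ξ₁ = 246 kmol/h.
D balance: n_D = 0 + 1ξ₁ − 1ξ₂ = 184 → ξ₂ = (1·246 − 184)/1 = 61.98 kmol/h.
Outlet amounts (n = n₀ + Σ ν·ξ):
  C: 544.8 − 2(246) = 52.85
  D: 0 + 1(246) − 1(61.98) = 184
  F: 0 + 1(61.98) = 61.98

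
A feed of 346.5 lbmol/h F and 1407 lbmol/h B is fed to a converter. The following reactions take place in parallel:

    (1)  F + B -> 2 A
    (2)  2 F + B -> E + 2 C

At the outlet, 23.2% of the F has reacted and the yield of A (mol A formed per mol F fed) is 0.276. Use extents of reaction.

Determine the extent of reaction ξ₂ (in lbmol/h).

ξ₂ = 16.3 lbmol/h

Yield of A: 2ξ₁ / 346.5 = 0.276 → ξ₁ = 47.82 lbmol/h.
Conversion of F: 1ξ₁ + 2ξ₂ = 0.232 × 346.5 = 80.39 → ξ₂ = 16.29 lbmol/h.
Outlet amounts (n = n₀ + Σ ν·ξ):
  F: 346.5 − 1(47.82) − 2(16.29) = 266.1
  B: 1407 − 1(47.82) − 1(16.29) = 1343
  A: 0 + 2(47.82) = 95.63
  E: 0 + 1(16.29) = 16.29
  C: 0 + 2(16.29) = 32.57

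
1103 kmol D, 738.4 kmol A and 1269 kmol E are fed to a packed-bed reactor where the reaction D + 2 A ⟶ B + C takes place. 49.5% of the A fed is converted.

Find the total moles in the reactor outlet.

2930 kmol

A reacted = 0.495 × 738.4 = 365.5 kmol; ν_A = −2, so ξ = 365.5/2 = 182.8 kmol.
Outlet amounts (n = n₀ + ν ξ):
  D: 1103 − 1(182.8) = 920.2
  A: 738.4 − 2(182.8) = 372.9
  B: 0 + 1(182.8) = 182.8
  C: 0 + 1(182.8) = 182.8
  E: 1269 (inert)
Total out = 920.2 + 372.9 + 182.8 + 182.8 + 1269 = 2928 kmol.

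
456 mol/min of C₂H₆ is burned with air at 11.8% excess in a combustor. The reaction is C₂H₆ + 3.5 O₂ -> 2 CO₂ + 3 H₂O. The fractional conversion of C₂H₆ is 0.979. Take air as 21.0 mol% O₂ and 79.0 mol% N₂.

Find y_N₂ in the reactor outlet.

Stoichiometric O₂ = 3.5 × 456 = 1596 mol/min; O₂ fed = 1596 × 1.118 = 1784 mol/min.
N₂ fed = 1784 × 79/21 = 6712 mol/min.
Fuel reacted = 0.979 × 456 → ξ = 446.4 mol/min.
Outlet (n = n₀ + ν ξ):
  C₂H₆: 456 − 1(446.4) = 9.576
  O₂: 1784 − 3.5(446.4) = 221.8
  N₂: 6712 (inert)
  CO₂: 0 + 2(446.4) = 892.8
  H₂O: 0 + 3(446.4) = 1339
Total out = 9176 mol/min; y_N₂ = 6712 / 9176 = 0.7315.

0.732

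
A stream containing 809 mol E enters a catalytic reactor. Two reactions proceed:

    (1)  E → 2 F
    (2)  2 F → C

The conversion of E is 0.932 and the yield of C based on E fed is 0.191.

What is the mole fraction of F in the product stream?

Conversion of E: E consumed = 1ξ₁ = 0.932 × 809 → ξ₁ = 754 mol.
Yield of C: 1ξ₂ / 809 = 0.191 → ξ₂ = 154.5 mol.
Outlet amounts (n = n₀ + Σ ν·ξ):
  E: 809 − 1(754) = 55.01
  F: 0 + 2(754) − 2(154.5) = 1199
  C: 0 + 1(154.5) = 154.5
Total out = 1408 mol; y_F = 1199 / 1408 = 0.8512.

0.851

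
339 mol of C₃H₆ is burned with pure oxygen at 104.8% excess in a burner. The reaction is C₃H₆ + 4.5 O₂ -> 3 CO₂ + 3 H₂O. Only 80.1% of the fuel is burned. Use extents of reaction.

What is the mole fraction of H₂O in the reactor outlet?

Stoichiometric O₂ = 4.5 × 339 = 1526 mol; O₂ fed = 1526 × 2.048 = 3124 mol.
Fuel reacted = 0.801 × 339 → ξ = 271.5 mol.
Outlet (n = n₀ + ν ξ):
  C₃H₆: 339 − 1(271.5) = 67.46
  O₂: 3124 − 4.5(271.5) = 1902
  CO₂: 0 + 3(271.5) = 814.6
  H₂O: 0 + 3(271.5) = 814.6
Total out = 3599 mol; y_H₂O = 814.6 / 3599 = 0.2263.

0.226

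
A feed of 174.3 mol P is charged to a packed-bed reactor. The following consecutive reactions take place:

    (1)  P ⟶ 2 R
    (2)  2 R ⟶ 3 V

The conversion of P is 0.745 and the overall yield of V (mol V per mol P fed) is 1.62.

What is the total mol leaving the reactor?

398 mol

Conversion of P: P consumed = 1ξ₁ = 0.745 × 174.3 → ξ₁ = 129.9 mol.
Yield of V: 3ξ₂ / 174.3 = 1.62 → ξ₂ = 94.12 mol.
Outlet amounts (n = n₀ + Σ ν·ξ):
  P: 174.3 − 1(129.9) = 44.45
  R: 0 + 2(129.9) − 2(94.12) = 71.46
  V: 0 + 3(94.12) = 282.4
Total out = 44.45 + 71.46 + 282.4 = 398.3 mol.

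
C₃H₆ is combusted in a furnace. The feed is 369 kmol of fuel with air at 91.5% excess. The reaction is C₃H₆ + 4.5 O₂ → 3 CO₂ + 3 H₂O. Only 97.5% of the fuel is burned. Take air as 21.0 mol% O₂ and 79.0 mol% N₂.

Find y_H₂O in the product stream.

Stoichiometric O₂ = 4.5 × 369 = 1660 kmol; O₂ fed = 1660 × 1.915 = 3180 kmol.
N₂ fed = 3180 × 79/21 = 11960 kmol.
Fuel reacted = 0.975 × 369 → ξ = 359.8 kmol.
Outlet (n = n₀ + ν ξ):
  C₃H₆: 369 − 1(359.8) = 9.225
  O₂: 3180 − 4.5(359.8) = 1561
  N₂: 11960 (inert)
  CO₂: 0 + 3(359.8) = 1079
  H₂O: 0 + 3(359.8) = 1079
Total out = 15690 kmol; y_H₂O = 1079 / 15690 = 0.06879.

0.0688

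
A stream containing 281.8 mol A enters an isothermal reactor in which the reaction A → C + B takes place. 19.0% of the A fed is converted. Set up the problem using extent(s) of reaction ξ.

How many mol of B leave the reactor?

A reacted = 0.19 × 281.8 = 53.54 mol; ν_A = −1, so ξ = 53.54/1 = 53.54 mol.
Outlet amounts (n = n₀ + ν ξ):
  A: 281.8 − 1(53.54) = 228.3
  C: 0 + 1(53.54) = 53.54
  B: 0 + 1(53.54) = 53.54

53.5 mol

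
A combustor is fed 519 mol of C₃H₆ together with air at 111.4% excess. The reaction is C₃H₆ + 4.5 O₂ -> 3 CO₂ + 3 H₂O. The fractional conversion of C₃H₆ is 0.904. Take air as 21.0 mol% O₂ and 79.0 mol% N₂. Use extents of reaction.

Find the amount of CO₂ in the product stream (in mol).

Stoichiometric O₂ = 4.5 × 519 = 2336 mol; O₂ fed = 2336 × 2.114 = 4937 mol.
N₂ fed = 4937 × 79/21 = 18570 mol.
Fuel reacted = 0.904 × 519 → ξ = 469.2 mol.
Outlet (n = n₀ + ν ξ):
  C₃H₆: 519 − 1(469.2) = 49.82
  O₂: 4937 − 4.5(469.2) = 2826
  N₂: 18570 (inert)
  CO₂: 0 + 3(469.2) = 1408
  H₂O: 0 + 3(469.2) = 1408

1410 mol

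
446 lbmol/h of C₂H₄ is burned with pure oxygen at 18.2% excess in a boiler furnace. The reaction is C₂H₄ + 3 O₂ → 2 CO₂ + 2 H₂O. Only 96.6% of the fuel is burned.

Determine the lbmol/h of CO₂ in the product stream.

862 lbmol/h

Stoichiometric O₂ = 3 × 446 = 1338 lbmol/h; O₂ fed = 1338 × 1.182 = 1582 lbmol/h.
Fuel reacted = 0.966 × 446 → ξ = 430.8 lbmol/h.
Outlet (n = n₀ + ν ξ):
  C₂H₄: 446 − 1(430.8) = 15.16
  O₂: 1582 − 3(430.8) = 289
  CO₂: 0 + 2(430.8) = 861.7
  H₂O: 0 + 2(430.8) = 861.7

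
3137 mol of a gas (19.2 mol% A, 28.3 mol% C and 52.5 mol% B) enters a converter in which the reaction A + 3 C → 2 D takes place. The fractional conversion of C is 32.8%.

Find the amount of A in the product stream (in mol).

C reacted = 0.328 × 887.8 = 291.2 mol; ν_C = −3, so ξ = 291.2/3 = 97.06 mol.
Outlet amounts (n = n₀ + ν ξ):
  A: 602.3 − 1(97.06) = 505.2
  C: 887.8 − 3(97.06) = 596.6
  D: 0 + 2(97.06) = 194.1
  B: 1647 (inert)

505 mol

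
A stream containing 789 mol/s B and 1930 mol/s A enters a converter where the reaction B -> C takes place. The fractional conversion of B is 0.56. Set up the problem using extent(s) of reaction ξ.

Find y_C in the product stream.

0.163

B reacted = 0.56 × 789 = 441.8 mol/s; ν_B = −1, so ξ = 441.8/1 = 441.8 mol/s.
Outlet amounts (n = n₀ + ν ξ):
  B: 789 − 1(441.8) = 347.2
  C: 0 + 1(441.8) = 441.8
  A: 1930 (inert)
Total out = 2719 mol/s; y_C = 441.8 / 2719 = 0.1625.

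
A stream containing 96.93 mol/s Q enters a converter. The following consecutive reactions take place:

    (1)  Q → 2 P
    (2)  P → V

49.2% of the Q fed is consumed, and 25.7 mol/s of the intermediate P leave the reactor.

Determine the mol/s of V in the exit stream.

Conversion of Q: Q consumed = 1ξ₁ = 0.492 × 96.93 → ξ₁ = 47.69 mol/s.
P balance: n_P = 0 + 2ξ₁ − 1ξ₂ = 25.7 → ξ₂ = (2·47.69 − 25.7)/1 = 69.68 mol/s.
Outlet amounts (n = n₀ + Σ ν·ξ):
  Q: 96.93 − 1(47.69) = 49.24
  P: 0 + 2(47.69) − 1(69.68) = 25.7
  V: 0 + 1(69.68) = 69.68

69.7 mol/s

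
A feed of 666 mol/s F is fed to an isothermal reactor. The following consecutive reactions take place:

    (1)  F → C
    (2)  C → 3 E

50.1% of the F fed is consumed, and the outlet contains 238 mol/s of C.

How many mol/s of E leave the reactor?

287 mol/s

Conversion of F: F consumed = 1ξ₁ = 0.501 × 666 → ξ₁ = 333.7 mol/s.
C balance: n_C = 0 + 1ξ₁ − 1ξ₂ = 238 → ξ₂ = (1·333.7 − 238)/1 = 95.67 mol/s.
Outlet amounts (n = n₀ + Σ ν·ξ):
  F: 666 − 1(333.7) = 332.3
  C: 0 + 1(333.7) − 1(95.67) = 238
  E: 0 + 3(95.67) = 287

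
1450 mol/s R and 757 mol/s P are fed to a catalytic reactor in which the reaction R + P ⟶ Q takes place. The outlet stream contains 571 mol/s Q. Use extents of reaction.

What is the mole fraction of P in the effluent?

For Q: n = n₀ + 1ξ → 571 = 0 + 1ξ, giving ξ = 571 mol/s.
Outlet amounts (n = n₀ + ν ξ):
  R: 1450 − 1(571) = 879
  P: 757 − 1(571) = 186
  Q: 0 + 1(571) = 571
Total out = 1636 mol/s; y_P = 186 / 1636 = 0.1137.

0.114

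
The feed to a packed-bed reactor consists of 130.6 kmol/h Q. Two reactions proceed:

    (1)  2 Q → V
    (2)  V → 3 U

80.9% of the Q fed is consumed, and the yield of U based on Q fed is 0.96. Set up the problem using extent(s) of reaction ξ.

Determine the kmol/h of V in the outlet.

11 kmol/h

Conversion of Q: Q consumed = 2ξ₁ = 0.809 × 130.6 → ξ₁ = 52.83 kmol/h.
Yield of U: 3ξ₂ / 130.6 = 0.96 → ξ₂ = 41.79 kmol/h.
Outlet amounts (n = n₀ + Σ ν·ξ):
  Q: 130.6 − 2(52.83) = 24.94
  V: 0 + 1(52.83) − 1(41.79) = 11.04
  U: 0 + 3(41.79) = 125.4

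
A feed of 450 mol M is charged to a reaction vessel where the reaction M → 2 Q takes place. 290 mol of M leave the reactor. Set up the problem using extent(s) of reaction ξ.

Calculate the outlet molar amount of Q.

320 mol

For M: n = n₀ − 1ξ → 290 = 450 − 1ξ, giving ξ = 160 mol.
Outlet amounts (n = n₀ + ν ξ):
  M: 450 − 1(160) = 290
  Q: 0 + 2(160) = 320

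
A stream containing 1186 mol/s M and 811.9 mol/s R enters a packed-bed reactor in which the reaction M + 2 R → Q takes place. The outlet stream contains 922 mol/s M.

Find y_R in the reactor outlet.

0.193

For M: n = n₀ − 1ξ → 922 = 1186 − 1ξ, giving ξ = 264 mol/s.
Outlet amounts (n = n₀ + ν ξ):
  M: 1186 − 1(264) = 922
  R: 811.9 − 2(264) = 283.9
  Q: 0 + 1(264) = 264
Total out = 1470 mol/s; y_R = 283.9 / 1470 = 0.1931.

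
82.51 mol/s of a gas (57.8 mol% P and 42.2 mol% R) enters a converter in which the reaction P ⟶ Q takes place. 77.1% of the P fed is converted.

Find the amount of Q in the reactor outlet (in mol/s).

P reacted = 0.771 × 47.69 = 36.77 mol/s; ν_P = −1, so ξ = 36.77/1 = 36.77 mol/s.
Outlet amounts (n = n₀ + ν ξ):
  P: 47.69 − 1(36.77) = 10.92
  Q: 0 + 1(36.77) = 36.77
  R: 34.82 (inert)

36.8 mol/s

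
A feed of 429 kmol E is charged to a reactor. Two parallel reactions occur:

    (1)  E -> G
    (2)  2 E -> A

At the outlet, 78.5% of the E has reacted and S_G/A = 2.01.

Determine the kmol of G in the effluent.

Conversion of E: E consumed = 0.785 × 429 = 336.8 kmol = 1ξ₁ + 2ξ₂.
Selectivity: 1ξ₁ / (1ξ₂) = 2.01 → ξ₁ = 2.01 ξ₂.
Substitute: (1·2.01 + 2) ξ₂ = 336.8 → ξ₂ = 83.98 kmol, ξ₁ = 168.8 kmol.
Outlet amounts (n = n₀ + Σ ν·ξ):
  E: 429 − 1(168.8) − 2(83.98) = 92.24
  G: 0 + 1(168.8) = 168.8
  A: 0 + 1(83.98) = 83.98

169 kmol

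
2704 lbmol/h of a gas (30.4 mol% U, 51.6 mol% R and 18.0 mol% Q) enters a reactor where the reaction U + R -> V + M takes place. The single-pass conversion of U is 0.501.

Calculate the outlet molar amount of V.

U reacted = 0.501 × 822 = 411.8 lbmol/h; ν_U = −1, so ξ = 411.8/1 = 411.8 lbmol/h.
Outlet amounts (n = n₀ + ν ξ):
  U: 822 − 1(411.8) = 410.2
  R: 1395 − 1(411.8) = 983.4
  V: 0 + 1(411.8) = 411.8
  M: 0 + 1(411.8) = 411.8
  Q: 486.7 (inert)

412 lbmol/h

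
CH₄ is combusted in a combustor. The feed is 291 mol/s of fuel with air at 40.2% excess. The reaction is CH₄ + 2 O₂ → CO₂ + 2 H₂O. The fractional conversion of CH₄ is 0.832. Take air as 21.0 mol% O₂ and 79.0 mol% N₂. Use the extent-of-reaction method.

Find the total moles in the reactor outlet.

Stoichiometric O₂ = 2 × 291 = 582 mol/s; O₂ fed = 582 × 1.402 = 816 mol/s.
N₂ fed = 816 × 79/21 = 3070 mol/s.
Fuel reacted = 0.832 × 291 → ξ = 242.1 mol/s.
Outlet (n = n₀ + ν ξ):
  CH₄: 291 − 1(242.1) = 48.89
  O₂: 816 − 2(242.1) = 331.7
  N₂: 3070 (inert)
  CO₂: 0 + 1(242.1) = 242.1
  H₂O: 0 + 2(242.1) = 484.2
Total out = 48.89 + 331.7 + 3070 + 242.1 + 484.2 = 4177 mol/s.

4180 mol/s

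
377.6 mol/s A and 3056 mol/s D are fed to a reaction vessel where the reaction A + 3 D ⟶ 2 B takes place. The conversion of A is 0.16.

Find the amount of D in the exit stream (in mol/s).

2870 mol/s

A reacted = 0.16 × 377.6 = 60.42 mol/s; ν_A = −1, so ξ = 60.42/1 = 60.42 mol/s.
Outlet amounts (n = n₀ + ν ξ):
  A: 377.6 − 1(60.42) = 317.2
  D: 3056 − 3(60.42) = 2875
  B: 0 + 2(60.42) = 120.8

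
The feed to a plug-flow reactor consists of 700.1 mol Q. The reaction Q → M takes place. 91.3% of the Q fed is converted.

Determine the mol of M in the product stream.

Q reacted = 0.913 × 700.1 = 639.2 mol; ν_Q = −1, so ξ = 639.2/1 = 639.2 mol.
Outlet amounts (n = n₀ + ν ξ):
  Q: 700.1 − 1(639.2) = 60.91
  M: 0 + 1(639.2) = 639.2

639 mol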